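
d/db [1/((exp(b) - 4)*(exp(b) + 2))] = 2*(1 - exp(b))*exp(b)/(exp(4*b) - 4*exp(3*b) - 12*exp(2*b) + 32*exp(b) + 64)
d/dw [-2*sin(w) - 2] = -2*cos(w)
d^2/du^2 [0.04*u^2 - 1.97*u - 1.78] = 0.0800000000000000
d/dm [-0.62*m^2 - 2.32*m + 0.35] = -1.24*m - 2.32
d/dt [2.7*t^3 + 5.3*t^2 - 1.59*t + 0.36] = 8.1*t^2 + 10.6*t - 1.59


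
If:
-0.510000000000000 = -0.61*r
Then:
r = 0.84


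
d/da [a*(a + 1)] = 2*a + 1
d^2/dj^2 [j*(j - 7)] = 2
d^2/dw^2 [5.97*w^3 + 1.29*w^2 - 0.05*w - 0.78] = 35.82*w + 2.58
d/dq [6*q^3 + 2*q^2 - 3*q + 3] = 18*q^2 + 4*q - 3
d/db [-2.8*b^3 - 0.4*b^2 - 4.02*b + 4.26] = -8.4*b^2 - 0.8*b - 4.02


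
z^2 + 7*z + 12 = (z + 3)*(z + 4)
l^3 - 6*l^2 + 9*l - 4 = (l - 4)*(l - 1)^2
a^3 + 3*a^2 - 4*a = a*(a - 1)*(a + 4)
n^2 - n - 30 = (n - 6)*(n + 5)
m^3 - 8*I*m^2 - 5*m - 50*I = (m - 5*I)^2*(m + 2*I)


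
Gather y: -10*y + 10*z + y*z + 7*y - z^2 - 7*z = y*(z - 3) - z^2 + 3*z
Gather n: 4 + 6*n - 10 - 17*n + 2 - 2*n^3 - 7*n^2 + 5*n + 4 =-2*n^3 - 7*n^2 - 6*n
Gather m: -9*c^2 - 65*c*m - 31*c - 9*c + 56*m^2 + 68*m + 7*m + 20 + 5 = -9*c^2 - 40*c + 56*m^2 + m*(75 - 65*c) + 25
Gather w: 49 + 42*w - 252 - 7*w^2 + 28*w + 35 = -7*w^2 + 70*w - 168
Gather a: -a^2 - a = -a^2 - a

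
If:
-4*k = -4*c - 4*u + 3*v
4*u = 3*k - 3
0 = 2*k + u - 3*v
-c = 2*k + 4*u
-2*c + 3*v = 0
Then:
No Solution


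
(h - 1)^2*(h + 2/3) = h^3 - 4*h^2/3 - h/3 + 2/3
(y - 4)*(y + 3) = y^2 - y - 12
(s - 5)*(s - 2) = s^2 - 7*s + 10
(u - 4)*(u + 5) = u^2 + u - 20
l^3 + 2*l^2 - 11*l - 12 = (l - 3)*(l + 1)*(l + 4)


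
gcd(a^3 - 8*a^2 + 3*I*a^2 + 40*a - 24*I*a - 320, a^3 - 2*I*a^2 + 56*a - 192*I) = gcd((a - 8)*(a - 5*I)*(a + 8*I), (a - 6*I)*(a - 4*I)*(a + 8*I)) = a + 8*I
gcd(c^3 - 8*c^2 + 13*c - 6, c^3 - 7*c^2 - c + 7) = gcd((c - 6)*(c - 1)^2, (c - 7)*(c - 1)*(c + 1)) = c - 1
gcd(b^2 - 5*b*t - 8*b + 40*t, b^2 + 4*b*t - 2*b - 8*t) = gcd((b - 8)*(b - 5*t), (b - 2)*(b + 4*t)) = 1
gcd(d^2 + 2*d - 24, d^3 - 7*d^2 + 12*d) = d - 4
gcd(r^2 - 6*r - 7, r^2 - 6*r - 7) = r^2 - 6*r - 7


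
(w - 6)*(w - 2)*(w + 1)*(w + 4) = w^4 - 3*w^3 - 24*w^2 + 28*w + 48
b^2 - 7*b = b*(b - 7)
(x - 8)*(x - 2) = x^2 - 10*x + 16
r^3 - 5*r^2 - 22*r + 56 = (r - 7)*(r - 2)*(r + 4)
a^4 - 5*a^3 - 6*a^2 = a^2*(a - 6)*(a + 1)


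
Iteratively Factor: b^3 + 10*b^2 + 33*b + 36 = (b + 4)*(b^2 + 6*b + 9) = (b + 3)*(b + 4)*(b + 3)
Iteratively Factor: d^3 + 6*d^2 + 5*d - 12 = (d + 4)*(d^2 + 2*d - 3) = (d + 3)*(d + 4)*(d - 1)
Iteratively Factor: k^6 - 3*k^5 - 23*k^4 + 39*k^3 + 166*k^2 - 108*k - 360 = (k + 3)*(k^5 - 6*k^4 - 5*k^3 + 54*k^2 + 4*k - 120) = (k - 5)*(k + 3)*(k^4 - k^3 - 10*k^2 + 4*k + 24) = (k - 5)*(k + 2)*(k + 3)*(k^3 - 3*k^2 - 4*k + 12) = (k - 5)*(k + 2)^2*(k + 3)*(k^2 - 5*k + 6) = (k - 5)*(k - 2)*(k + 2)^2*(k + 3)*(k - 3)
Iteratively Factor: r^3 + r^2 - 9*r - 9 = (r - 3)*(r^2 + 4*r + 3) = (r - 3)*(r + 3)*(r + 1)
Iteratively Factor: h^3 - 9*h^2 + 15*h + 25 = (h + 1)*(h^2 - 10*h + 25) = (h - 5)*(h + 1)*(h - 5)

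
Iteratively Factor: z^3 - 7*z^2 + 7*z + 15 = (z + 1)*(z^2 - 8*z + 15) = (z - 3)*(z + 1)*(z - 5)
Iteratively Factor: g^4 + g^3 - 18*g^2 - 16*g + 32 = (g + 4)*(g^3 - 3*g^2 - 6*g + 8) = (g + 2)*(g + 4)*(g^2 - 5*g + 4) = (g - 1)*(g + 2)*(g + 4)*(g - 4)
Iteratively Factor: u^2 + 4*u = (u + 4)*(u)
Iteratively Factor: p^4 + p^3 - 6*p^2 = (p)*(p^3 + p^2 - 6*p) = p*(p + 3)*(p^2 - 2*p) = p*(p - 2)*(p + 3)*(p)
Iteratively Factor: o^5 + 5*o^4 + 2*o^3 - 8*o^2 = (o)*(o^4 + 5*o^3 + 2*o^2 - 8*o) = o*(o + 2)*(o^3 + 3*o^2 - 4*o) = o^2*(o + 2)*(o^2 + 3*o - 4) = o^2*(o - 1)*(o + 2)*(o + 4)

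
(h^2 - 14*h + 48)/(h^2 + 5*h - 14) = (h^2 - 14*h + 48)/(h^2 + 5*h - 14)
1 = 1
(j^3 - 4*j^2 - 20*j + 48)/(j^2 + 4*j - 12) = (j^2 - 2*j - 24)/(j + 6)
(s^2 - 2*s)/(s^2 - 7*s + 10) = s/(s - 5)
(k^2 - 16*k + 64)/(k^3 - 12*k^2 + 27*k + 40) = (k - 8)/(k^2 - 4*k - 5)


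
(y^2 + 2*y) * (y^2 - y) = y^4 + y^3 - 2*y^2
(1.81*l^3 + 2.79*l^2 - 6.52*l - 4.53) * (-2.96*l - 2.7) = -5.3576*l^4 - 13.1454*l^3 + 11.7662*l^2 + 31.0128*l + 12.231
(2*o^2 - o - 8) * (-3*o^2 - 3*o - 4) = -6*o^4 - 3*o^3 + 19*o^2 + 28*o + 32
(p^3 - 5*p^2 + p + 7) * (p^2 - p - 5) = p^5 - 6*p^4 + p^3 + 31*p^2 - 12*p - 35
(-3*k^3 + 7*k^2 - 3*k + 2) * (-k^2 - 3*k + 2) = 3*k^5 + 2*k^4 - 24*k^3 + 21*k^2 - 12*k + 4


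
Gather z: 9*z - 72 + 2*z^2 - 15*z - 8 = 2*z^2 - 6*z - 80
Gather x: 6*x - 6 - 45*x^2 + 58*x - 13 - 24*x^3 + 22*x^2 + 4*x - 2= -24*x^3 - 23*x^2 + 68*x - 21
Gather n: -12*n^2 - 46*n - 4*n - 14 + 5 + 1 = -12*n^2 - 50*n - 8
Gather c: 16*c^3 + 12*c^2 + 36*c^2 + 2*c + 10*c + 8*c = 16*c^3 + 48*c^2 + 20*c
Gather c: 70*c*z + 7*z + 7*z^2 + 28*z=70*c*z + 7*z^2 + 35*z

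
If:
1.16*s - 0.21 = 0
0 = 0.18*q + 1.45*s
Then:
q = -1.46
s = 0.18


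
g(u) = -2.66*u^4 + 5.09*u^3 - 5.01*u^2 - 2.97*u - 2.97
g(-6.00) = -4712.31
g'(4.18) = -555.14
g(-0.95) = -11.20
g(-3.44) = -631.73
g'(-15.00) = 39493.08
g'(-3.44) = 645.33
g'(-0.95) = 29.45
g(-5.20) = -2783.58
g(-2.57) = -230.87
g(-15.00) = -152926.92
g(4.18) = -543.23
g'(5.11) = -1075.17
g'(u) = -10.64*u^3 + 15.27*u^2 - 10.02*u - 2.97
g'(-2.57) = 304.25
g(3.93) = -417.60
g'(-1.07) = 38.27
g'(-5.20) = 1958.10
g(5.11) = -1283.49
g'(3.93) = -452.34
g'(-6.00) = 2905.11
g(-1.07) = -15.25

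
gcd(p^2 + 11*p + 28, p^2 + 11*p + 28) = p^2 + 11*p + 28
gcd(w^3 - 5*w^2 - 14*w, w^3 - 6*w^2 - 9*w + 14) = w^2 - 5*w - 14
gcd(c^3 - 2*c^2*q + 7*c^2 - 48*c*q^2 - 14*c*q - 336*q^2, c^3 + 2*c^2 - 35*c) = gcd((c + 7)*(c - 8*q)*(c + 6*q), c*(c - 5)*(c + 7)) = c + 7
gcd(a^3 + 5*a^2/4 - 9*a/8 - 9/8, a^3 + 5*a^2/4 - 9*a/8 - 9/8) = a^3 + 5*a^2/4 - 9*a/8 - 9/8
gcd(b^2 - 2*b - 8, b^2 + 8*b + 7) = 1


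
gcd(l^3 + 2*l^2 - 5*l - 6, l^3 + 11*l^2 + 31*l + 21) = l^2 + 4*l + 3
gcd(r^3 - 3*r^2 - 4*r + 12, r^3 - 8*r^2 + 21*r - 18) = r^2 - 5*r + 6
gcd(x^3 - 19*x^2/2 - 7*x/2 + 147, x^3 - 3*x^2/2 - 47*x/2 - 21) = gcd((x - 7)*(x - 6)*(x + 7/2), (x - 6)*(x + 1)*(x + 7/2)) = x^2 - 5*x/2 - 21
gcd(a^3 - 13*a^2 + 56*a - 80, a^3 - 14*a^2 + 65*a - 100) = a^2 - 9*a + 20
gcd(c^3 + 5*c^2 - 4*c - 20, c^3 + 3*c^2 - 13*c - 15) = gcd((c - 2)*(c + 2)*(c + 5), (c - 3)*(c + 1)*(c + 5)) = c + 5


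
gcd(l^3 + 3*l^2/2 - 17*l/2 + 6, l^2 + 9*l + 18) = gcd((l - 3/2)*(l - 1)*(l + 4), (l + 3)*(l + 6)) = 1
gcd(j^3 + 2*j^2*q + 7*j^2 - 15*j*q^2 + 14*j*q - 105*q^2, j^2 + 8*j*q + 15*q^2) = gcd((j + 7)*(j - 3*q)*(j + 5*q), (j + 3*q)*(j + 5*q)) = j + 5*q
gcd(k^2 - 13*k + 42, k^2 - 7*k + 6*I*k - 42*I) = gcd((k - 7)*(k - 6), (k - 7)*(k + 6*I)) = k - 7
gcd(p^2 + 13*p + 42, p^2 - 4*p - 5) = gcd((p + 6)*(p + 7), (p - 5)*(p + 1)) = 1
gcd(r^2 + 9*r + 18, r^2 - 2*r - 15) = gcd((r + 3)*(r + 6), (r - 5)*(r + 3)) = r + 3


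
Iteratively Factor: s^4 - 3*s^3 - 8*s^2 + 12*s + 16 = (s - 4)*(s^3 + s^2 - 4*s - 4) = (s - 4)*(s + 1)*(s^2 - 4) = (s - 4)*(s + 1)*(s + 2)*(s - 2)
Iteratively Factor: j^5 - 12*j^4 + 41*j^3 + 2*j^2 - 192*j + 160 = (j + 2)*(j^4 - 14*j^3 + 69*j^2 - 136*j + 80) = (j - 4)*(j + 2)*(j^3 - 10*j^2 + 29*j - 20) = (j - 4)*(j - 1)*(j + 2)*(j^2 - 9*j + 20) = (j - 5)*(j - 4)*(j - 1)*(j + 2)*(j - 4)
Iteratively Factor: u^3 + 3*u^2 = (u)*(u^2 + 3*u) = u*(u + 3)*(u)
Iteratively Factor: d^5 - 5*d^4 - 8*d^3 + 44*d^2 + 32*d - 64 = (d - 4)*(d^4 - d^3 - 12*d^2 - 4*d + 16) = (d - 4)^2*(d^3 + 3*d^2 - 4) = (d - 4)^2*(d + 2)*(d^2 + d - 2) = (d - 4)^2*(d - 1)*(d + 2)*(d + 2)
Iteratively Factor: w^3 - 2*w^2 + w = (w - 1)*(w^2 - w) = (w - 1)^2*(w)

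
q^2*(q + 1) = q^3 + q^2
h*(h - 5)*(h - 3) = h^3 - 8*h^2 + 15*h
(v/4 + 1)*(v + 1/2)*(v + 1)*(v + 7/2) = v^4/4 + 9*v^3/4 + 103*v^2/16 + 99*v/16 + 7/4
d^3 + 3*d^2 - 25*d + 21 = (d - 3)*(d - 1)*(d + 7)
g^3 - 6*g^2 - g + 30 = (g - 5)*(g - 3)*(g + 2)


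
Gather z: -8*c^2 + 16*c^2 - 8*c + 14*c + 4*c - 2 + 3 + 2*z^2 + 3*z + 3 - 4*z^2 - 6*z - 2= 8*c^2 + 10*c - 2*z^2 - 3*z + 2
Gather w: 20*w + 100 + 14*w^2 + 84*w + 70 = 14*w^2 + 104*w + 170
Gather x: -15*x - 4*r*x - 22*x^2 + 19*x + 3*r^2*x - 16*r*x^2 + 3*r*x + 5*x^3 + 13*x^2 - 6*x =5*x^3 + x^2*(-16*r - 9) + x*(3*r^2 - r - 2)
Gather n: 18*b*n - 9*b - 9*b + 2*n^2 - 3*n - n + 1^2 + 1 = -18*b + 2*n^2 + n*(18*b - 4) + 2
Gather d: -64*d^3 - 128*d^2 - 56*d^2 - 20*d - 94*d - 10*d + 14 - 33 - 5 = -64*d^3 - 184*d^2 - 124*d - 24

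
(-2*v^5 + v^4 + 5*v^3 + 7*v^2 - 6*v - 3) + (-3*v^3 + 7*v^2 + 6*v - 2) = -2*v^5 + v^4 + 2*v^3 + 14*v^2 - 5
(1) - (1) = 0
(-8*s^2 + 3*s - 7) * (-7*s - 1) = 56*s^3 - 13*s^2 + 46*s + 7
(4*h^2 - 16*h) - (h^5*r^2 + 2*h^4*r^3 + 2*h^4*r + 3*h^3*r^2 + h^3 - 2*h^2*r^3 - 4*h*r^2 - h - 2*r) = -h^5*r^2 - 2*h^4*r^3 - 2*h^4*r - 3*h^3*r^2 - h^3 + 2*h^2*r^3 + 4*h^2 + 4*h*r^2 - 15*h + 2*r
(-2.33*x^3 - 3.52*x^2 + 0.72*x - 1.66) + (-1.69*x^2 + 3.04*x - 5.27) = -2.33*x^3 - 5.21*x^2 + 3.76*x - 6.93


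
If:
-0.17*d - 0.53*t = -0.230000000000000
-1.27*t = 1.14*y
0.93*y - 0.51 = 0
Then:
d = 2.89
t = -0.49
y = 0.55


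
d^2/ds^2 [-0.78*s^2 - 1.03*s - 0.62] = -1.56000000000000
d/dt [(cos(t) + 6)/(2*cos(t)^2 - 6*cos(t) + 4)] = (cos(t)^2 + 12*cos(t) - 20)*sin(t)/(2*(cos(t)^2 - 3*cos(t) + 2)^2)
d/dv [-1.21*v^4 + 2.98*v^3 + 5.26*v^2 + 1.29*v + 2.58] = -4.84*v^3 + 8.94*v^2 + 10.52*v + 1.29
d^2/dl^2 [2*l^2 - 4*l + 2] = 4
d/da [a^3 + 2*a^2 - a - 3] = 3*a^2 + 4*a - 1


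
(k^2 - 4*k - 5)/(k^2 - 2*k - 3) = (k - 5)/(k - 3)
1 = 1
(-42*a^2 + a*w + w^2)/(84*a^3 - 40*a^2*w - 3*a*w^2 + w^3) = (-42*a^2 + a*w + w^2)/(84*a^3 - 40*a^2*w - 3*a*w^2 + w^3)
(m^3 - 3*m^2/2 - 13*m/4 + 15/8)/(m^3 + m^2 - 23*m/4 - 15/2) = (m - 1/2)/(m + 2)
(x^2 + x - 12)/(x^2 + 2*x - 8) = (x - 3)/(x - 2)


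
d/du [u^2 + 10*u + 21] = 2*u + 10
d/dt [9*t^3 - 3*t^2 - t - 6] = 27*t^2 - 6*t - 1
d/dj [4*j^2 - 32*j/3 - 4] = 8*j - 32/3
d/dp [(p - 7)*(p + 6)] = 2*p - 1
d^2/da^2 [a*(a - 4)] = 2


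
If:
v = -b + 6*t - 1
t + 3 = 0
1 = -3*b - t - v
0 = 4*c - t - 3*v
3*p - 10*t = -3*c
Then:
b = 21/2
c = -183/8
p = 103/8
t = -3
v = -59/2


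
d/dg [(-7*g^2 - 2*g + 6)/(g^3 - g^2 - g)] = (7*g^4 + 4*g^3 - 13*g^2 + 12*g + 6)/(g^2*(g^4 - 2*g^3 - g^2 + 2*g + 1))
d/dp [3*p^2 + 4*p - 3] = 6*p + 4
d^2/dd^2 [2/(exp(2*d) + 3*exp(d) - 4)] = 2*(2*(2*exp(d) + 3)^2*exp(d) - (4*exp(d) + 3)*(exp(2*d) + 3*exp(d) - 4))*exp(d)/(exp(2*d) + 3*exp(d) - 4)^3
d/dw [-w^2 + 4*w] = 4 - 2*w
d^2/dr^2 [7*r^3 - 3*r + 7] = 42*r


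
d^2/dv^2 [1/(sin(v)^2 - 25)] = 2*(-2*sin(v)^4 - 47*sin(v)^2 + 25)/(sin(v)^2 - 25)^3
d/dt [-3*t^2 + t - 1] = 1 - 6*t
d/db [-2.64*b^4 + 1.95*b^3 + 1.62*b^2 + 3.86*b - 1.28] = -10.56*b^3 + 5.85*b^2 + 3.24*b + 3.86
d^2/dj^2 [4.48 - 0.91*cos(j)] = 0.91*cos(j)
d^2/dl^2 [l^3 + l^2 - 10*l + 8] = 6*l + 2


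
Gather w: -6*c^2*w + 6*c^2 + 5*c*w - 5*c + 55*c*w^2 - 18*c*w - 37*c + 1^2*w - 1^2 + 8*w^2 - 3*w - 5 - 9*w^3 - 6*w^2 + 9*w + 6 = 6*c^2 - 42*c - 9*w^3 + w^2*(55*c + 2) + w*(-6*c^2 - 13*c + 7)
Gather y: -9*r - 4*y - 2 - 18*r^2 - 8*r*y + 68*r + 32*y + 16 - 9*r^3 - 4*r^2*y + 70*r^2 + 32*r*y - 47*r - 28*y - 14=-9*r^3 + 52*r^2 + 12*r + y*(-4*r^2 + 24*r)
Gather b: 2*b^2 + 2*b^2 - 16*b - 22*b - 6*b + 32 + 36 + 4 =4*b^2 - 44*b + 72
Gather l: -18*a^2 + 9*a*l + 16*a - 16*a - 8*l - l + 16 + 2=-18*a^2 + l*(9*a - 9) + 18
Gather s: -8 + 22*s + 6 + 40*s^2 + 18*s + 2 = 40*s^2 + 40*s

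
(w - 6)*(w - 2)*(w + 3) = w^3 - 5*w^2 - 12*w + 36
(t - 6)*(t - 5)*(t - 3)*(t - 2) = t^4 - 16*t^3 + 91*t^2 - 216*t + 180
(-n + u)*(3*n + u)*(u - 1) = -3*n^2*u + 3*n^2 + 2*n*u^2 - 2*n*u + u^3 - u^2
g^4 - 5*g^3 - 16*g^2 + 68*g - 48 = (g - 6)*(g - 2)*(g - 1)*(g + 4)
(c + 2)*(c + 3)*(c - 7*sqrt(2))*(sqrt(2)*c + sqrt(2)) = sqrt(2)*c^4 - 14*c^3 + 6*sqrt(2)*c^3 - 84*c^2 + 11*sqrt(2)*c^2 - 154*c + 6*sqrt(2)*c - 84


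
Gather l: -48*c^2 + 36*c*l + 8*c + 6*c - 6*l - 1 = -48*c^2 + 14*c + l*(36*c - 6) - 1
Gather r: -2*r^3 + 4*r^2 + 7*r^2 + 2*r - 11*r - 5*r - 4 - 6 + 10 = -2*r^3 + 11*r^2 - 14*r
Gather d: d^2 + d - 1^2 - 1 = d^2 + d - 2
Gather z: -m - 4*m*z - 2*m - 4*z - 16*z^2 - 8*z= -3*m - 16*z^2 + z*(-4*m - 12)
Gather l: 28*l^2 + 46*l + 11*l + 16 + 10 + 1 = 28*l^2 + 57*l + 27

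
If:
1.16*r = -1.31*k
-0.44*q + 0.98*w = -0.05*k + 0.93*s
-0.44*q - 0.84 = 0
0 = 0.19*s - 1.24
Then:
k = 104.589473684211 - 19.6*w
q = -1.91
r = 22.1344827586207*w - 118.113974591652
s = 6.53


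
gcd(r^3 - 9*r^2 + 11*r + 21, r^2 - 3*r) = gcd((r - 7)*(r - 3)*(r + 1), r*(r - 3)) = r - 3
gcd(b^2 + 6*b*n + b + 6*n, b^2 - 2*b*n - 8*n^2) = 1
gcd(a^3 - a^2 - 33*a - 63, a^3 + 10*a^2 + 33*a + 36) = a^2 + 6*a + 9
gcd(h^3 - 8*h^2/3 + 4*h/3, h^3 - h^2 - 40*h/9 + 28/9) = h - 2/3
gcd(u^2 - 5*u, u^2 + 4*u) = u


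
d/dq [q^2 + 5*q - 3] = 2*q + 5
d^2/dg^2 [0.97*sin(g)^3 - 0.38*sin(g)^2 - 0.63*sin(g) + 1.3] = -0.097500000000001*sin(g) + 2.1825*sin(3*g) - 0.76*cos(2*g)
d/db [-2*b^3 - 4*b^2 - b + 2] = -6*b^2 - 8*b - 1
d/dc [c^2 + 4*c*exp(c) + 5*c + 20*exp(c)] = 4*c*exp(c) + 2*c + 24*exp(c) + 5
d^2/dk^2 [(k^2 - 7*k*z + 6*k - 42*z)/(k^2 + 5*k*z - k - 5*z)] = 2*((2*k + 5*z - 1)^2*(k^2 - 7*k*z + 6*k - 42*z) + (k^2 + 5*k*z - k - 5*z)^2 + (k^2 + 5*k*z - k - 5*z)*(-k^2 + 7*k*z - 6*k + 42*z - (2*k - 7*z + 6)*(2*k + 5*z - 1)))/(k^2 + 5*k*z - k - 5*z)^3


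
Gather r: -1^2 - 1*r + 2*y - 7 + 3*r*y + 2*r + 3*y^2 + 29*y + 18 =r*(3*y + 1) + 3*y^2 + 31*y + 10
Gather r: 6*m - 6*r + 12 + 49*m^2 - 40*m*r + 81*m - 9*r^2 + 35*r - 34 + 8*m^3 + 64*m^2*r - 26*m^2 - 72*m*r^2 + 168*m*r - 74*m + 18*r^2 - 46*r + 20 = 8*m^3 + 23*m^2 + 13*m + r^2*(9 - 72*m) + r*(64*m^2 + 128*m - 17) - 2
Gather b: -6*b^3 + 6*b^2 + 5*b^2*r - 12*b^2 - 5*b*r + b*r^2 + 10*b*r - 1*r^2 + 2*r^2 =-6*b^3 + b^2*(5*r - 6) + b*(r^2 + 5*r) + r^2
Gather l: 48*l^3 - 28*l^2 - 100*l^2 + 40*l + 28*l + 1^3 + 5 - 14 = 48*l^3 - 128*l^2 + 68*l - 8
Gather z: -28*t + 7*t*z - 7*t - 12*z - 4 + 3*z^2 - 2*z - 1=-35*t + 3*z^2 + z*(7*t - 14) - 5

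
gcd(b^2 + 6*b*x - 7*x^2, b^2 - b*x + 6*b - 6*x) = -b + x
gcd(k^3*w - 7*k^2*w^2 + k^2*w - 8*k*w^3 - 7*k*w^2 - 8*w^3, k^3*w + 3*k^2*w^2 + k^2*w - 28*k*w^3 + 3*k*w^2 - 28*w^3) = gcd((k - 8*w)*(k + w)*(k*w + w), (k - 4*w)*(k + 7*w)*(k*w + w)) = k*w + w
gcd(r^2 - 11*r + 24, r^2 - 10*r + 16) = r - 8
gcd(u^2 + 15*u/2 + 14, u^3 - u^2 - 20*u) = u + 4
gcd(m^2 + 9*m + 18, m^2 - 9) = m + 3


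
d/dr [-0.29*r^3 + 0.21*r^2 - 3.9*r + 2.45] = -0.87*r^2 + 0.42*r - 3.9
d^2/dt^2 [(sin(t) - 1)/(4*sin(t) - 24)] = 5*(-6*sin(t) + cos(t)^2 + 1)/(4*(sin(t) - 6)^3)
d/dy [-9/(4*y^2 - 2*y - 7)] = 18*(4*y - 1)/(-4*y^2 + 2*y + 7)^2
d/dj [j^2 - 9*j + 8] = 2*j - 9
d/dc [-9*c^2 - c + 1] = -18*c - 1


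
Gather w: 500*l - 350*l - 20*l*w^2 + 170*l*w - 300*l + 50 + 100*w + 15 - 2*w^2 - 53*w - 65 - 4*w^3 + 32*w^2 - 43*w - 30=-150*l - 4*w^3 + w^2*(30 - 20*l) + w*(170*l + 4) - 30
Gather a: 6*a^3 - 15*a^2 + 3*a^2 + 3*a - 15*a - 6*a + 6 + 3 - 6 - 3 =6*a^3 - 12*a^2 - 18*a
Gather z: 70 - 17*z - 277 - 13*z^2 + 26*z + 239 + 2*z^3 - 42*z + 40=2*z^3 - 13*z^2 - 33*z + 72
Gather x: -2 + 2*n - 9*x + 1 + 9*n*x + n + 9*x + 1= 9*n*x + 3*n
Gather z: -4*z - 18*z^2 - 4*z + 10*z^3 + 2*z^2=10*z^3 - 16*z^2 - 8*z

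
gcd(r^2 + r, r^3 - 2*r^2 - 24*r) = r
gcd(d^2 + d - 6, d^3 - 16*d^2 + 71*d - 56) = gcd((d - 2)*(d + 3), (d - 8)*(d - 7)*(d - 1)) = 1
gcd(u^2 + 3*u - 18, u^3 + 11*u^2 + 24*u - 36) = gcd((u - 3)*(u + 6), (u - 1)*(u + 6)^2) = u + 6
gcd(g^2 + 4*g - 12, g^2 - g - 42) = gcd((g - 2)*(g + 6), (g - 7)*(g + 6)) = g + 6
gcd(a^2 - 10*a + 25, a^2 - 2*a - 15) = a - 5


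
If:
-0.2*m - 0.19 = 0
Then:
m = -0.95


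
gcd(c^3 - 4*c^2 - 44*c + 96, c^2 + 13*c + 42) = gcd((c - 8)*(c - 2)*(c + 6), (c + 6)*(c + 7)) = c + 6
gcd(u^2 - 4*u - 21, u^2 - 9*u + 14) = u - 7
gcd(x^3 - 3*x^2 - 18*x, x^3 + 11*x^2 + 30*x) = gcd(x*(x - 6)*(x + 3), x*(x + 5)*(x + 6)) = x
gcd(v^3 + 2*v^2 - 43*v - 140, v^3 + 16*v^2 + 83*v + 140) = v^2 + 9*v + 20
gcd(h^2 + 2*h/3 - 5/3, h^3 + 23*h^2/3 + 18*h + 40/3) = h + 5/3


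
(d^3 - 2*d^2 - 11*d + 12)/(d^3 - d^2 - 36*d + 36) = (d^2 - d - 12)/(d^2 - 36)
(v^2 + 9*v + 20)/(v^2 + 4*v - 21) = (v^2 + 9*v + 20)/(v^2 + 4*v - 21)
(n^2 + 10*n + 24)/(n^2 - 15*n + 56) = (n^2 + 10*n + 24)/(n^2 - 15*n + 56)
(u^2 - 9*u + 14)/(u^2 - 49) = (u - 2)/(u + 7)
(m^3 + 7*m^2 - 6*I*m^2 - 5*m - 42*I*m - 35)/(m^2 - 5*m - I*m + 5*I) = (m^2 + m*(7 - 5*I) - 35*I)/(m - 5)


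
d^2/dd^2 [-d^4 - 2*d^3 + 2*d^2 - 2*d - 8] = -12*d^2 - 12*d + 4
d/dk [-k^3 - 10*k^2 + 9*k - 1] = -3*k^2 - 20*k + 9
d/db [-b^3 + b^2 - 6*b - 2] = -3*b^2 + 2*b - 6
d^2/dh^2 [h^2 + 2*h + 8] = 2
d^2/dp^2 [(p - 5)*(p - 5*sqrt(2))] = 2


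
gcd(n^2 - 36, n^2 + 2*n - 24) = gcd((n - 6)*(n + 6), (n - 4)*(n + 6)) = n + 6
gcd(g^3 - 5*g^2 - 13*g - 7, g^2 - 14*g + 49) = g - 7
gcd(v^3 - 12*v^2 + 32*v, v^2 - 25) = 1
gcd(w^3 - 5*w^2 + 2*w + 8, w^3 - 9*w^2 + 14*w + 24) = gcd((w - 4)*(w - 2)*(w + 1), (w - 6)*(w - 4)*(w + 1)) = w^2 - 3*w - 4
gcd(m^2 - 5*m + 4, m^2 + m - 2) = m - 1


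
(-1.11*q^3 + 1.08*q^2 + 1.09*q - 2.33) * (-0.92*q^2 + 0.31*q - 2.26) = 1.0212*q^5 - 1.3377*q^4 + 1.8406*q^3 + 0.0407000000000002*q^2 - 3.1857*q + 5.2658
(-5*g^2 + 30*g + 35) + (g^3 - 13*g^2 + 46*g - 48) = g^3 - 18*g^2 + 76*g - 13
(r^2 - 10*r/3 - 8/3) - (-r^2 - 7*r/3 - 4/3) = 2*r^2 - r - 4/3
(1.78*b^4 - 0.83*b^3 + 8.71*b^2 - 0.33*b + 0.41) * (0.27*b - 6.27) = 0.4806*b^5 - 11.3847*b^4 + 7.5558*b^3 - 54.7008*b^2 + 2.1798*b - 2.5707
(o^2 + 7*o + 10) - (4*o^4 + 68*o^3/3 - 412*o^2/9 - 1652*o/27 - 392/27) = -4*o^4 - 68*o^3/3 + 421*o^2/9 + 1841*o/27 + 662/27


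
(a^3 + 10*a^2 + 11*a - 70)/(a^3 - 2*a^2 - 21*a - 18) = (-a^3 - 10*a^2 - 11*a + 70)/(-a^3 + 2*a^2 + 21*a + 18)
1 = 1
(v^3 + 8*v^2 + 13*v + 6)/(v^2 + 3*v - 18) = (v^2 + 2*v + 1)/(v - 3)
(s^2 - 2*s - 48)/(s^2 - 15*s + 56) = (s + 6)/(s - 7)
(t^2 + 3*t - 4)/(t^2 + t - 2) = (t + 4)/(t + 2)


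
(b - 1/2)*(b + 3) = b^2 + 5*b/2 - 3/2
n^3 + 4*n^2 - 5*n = n*(n - 1)*(n + 5)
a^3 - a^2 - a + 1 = (a - 1)^2*(a + 1)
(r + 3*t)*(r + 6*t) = r^2 + 9*r*t + 18*t^2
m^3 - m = m*(m - 1)*(m + 1)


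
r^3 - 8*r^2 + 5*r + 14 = (r - 7)*(r - 2)*(r + 1)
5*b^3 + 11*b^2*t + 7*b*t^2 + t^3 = (b + t)^2*(5*b + t)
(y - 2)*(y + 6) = y^2 + 4*y - 12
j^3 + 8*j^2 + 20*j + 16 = (j + 2)^2*(j + 4)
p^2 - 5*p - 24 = (p - 8)*(p + 3)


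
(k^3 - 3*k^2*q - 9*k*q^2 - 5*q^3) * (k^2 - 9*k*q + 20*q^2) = k^5 - 12*k^4*q + 38*k^3*q^2 + 16*k^2*q^3 - 135*k*q^4 - 100*q^5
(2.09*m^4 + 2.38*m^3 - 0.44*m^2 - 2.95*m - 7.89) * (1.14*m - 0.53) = 2.3826*m^5 + 1.6055*m^4 - 1.763*m^3 - 3.1298*m^2 - 7.4311*m + 4.1817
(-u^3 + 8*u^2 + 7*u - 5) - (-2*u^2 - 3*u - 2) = -u^3 + 10*u^2 + 10*u - 3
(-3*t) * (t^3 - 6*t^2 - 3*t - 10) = -3*t^4 + 18*t^3 + 9*t^2 + 30*t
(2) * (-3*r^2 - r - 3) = -6*r^2 - 2*r - 6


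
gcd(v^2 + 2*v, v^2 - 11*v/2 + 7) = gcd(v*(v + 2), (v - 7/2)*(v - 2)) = 1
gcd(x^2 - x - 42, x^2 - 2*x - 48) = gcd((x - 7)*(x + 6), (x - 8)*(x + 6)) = x + 6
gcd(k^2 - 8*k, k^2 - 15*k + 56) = k - 8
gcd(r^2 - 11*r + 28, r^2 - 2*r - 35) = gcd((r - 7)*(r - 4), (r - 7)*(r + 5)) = r - 7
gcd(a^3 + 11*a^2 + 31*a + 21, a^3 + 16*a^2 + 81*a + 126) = a^2 + 10*a + 21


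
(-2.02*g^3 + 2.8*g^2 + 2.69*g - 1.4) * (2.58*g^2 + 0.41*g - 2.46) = -5.2116*g^5 + 6.3958*g^4 + 13.0574*g^3 - 9.3971*g^2 - 7.1914*g + 3.444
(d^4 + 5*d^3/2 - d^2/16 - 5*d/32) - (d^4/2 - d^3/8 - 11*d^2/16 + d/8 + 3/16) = d^4/2 + 21*d^3/8 + 5*d^2/8 - 9*d/32 - 3/16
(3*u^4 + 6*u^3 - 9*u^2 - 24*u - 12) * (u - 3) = 3*u^5 - 3*u^4 - 27*u^3 + 3*u^2 + 60*u + 36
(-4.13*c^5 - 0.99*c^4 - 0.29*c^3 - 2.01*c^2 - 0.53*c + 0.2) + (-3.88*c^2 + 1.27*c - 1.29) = -4.13*c^5 - 0.99*c^4 - 0.29*c^3 - 5.89*c^2 + 0.74*c - 1.09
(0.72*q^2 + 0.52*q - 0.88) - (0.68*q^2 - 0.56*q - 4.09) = 0.0399999999999999*q^2 + 1.08*q + 3.21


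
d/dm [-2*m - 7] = -2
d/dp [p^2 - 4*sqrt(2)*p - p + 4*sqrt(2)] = 2*p - 4*sqrt(2) - 1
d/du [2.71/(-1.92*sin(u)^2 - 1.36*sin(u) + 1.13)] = (10.4064*sin(u) + 3.6856)*cos(u)/(1.92*sin(u)^2 + 1.36*sin(u) - 1.13)^2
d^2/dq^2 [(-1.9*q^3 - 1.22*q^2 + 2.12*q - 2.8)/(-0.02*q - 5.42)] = (0.00152*q^3 + 1.23576*q^2 + 334.89096*q + 72.140272)/(8.0e-6*q^3 + 0.006504*q^2 + 1.762584*q + 159.220088)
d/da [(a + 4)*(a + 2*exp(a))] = 2*a*exp(a) + 2*a + 10*exp(a) + 4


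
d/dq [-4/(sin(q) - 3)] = 4*cos(q)/(sin(q) - 3)^2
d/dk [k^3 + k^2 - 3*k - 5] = 3*k^2 + 2*k - 3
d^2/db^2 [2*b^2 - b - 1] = 4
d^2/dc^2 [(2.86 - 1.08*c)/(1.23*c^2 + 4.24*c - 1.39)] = (-(1.08*c - 2.86)*(2.46*c + 4.24)*(4.92*c + 8.48) + (7.9704*c + 2.1228)*(1.23*c^2 + 4.24*c - 1.39))/(1.23*c^2 + 4.24*c - 1.39)^3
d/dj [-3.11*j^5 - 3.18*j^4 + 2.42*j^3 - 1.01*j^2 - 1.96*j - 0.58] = -15.55*j^4 - 12.72*j^3 + 7.26*j^2 - 2.02*j - 1.96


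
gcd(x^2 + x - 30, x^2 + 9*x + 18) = x + 6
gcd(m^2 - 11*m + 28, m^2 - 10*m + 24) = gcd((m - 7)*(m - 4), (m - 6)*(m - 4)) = m - 4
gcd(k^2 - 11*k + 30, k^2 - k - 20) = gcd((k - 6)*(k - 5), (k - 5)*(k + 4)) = k - 5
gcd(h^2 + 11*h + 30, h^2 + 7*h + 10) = h + 5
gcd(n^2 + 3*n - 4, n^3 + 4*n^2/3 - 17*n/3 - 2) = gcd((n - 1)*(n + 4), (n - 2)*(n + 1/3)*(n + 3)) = 1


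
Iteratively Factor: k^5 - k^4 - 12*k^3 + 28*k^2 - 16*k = (k)*(k^4 - k^3 - 12*k^2 + 28*k - 16) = k*(k - 2)*(k^3 + k^2 - 10*k + 8) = k*(k - 2)^2*(k^2 + 3*k - 4) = k*(k - 2)^2*(k - 1)*(k + 4)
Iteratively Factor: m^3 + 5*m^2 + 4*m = (m)*(m^2 + 5*m + 4) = m*(m + 1)*(m + 4)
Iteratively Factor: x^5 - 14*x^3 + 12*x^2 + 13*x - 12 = (x + 4)*(x^4 - 4*x^3 + 2*x^2 + 4*x - 3) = (x - 3)*(x + 4)*(x^3 - x^2 - x + 1) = (x - 3)*(x + 1)*(x + 4)*(x^2 - 2*x + 1) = (x - 3)*(x - 1)*(x + 1)*(x + 4)*(x - 1)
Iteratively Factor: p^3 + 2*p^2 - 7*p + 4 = (p + 4)*(p^2 - 2*p + 1) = (p - 1)*(p + 4)*(p - 1)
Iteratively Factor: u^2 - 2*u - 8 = (u + 2)*(u - 4)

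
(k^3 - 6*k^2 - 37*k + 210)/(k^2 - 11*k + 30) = (k^2 - k - 42)/(k - 6)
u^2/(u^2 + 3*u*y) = u/(u + 3*y)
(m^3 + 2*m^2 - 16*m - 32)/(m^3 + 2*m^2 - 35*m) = (m^3 + 2*m^2 - 16*m - 32)/(m*(m^2 + 2*m - 35))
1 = 1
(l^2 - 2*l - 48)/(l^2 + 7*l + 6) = (l - 8)/(l + 1)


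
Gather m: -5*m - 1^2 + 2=1 - 5*m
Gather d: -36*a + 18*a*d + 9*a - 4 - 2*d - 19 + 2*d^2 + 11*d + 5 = -27*a + 2*d^2 + d*(18*a + 9) - 18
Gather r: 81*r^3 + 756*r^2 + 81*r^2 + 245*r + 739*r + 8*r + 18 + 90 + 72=81*r^3 + 837*r^2 + 992*r + 180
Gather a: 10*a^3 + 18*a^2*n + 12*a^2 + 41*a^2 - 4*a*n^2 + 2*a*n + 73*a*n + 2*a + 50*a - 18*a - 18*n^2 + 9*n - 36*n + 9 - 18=10*a^3 + a^2*(18*n + 53) + a*(-4*n^2 + 75*n + 34) - 18*n^2 - 27*n - 9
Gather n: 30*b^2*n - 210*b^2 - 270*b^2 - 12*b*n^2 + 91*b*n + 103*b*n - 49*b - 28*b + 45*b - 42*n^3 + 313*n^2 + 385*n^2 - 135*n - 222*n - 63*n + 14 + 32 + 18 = -480*b^2 - 32*b - 42*n^3 + n^2*(698 - 12*b) + n*(30*b^2 + 194*b - 420) + 64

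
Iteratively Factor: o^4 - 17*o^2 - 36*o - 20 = (o + 1)*(o^3 - o^2 - 16*o - 20) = (o - 5)*(o + 1)*(o^2 + 4*o + 4) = (o - 5)*(o + 1)*(o + 2)*(o + 2)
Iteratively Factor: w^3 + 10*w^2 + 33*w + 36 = (w + 3)*(w^2 + 7*w + 12) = (w + 3)^2*(w + 4)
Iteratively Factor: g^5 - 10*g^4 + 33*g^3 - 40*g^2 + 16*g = (g - 4)*(g^4 - 6*g^3 + 9*g^2 - 4*g) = g*(g - 4)*(g^3 - 6*g^2 + 9*g - 4) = g*(g - 4)*(g - 1)*(g^2 - 5*g + 4) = g*(g - 4)^2*(g - 1)*(g - 1)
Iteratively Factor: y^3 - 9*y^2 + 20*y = (y - 4)*(y^2 - 5*y) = (y - 5)*(y - 4)*(y)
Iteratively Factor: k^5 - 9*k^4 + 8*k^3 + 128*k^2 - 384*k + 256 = (k + 4)*(k^4 - 13*k^3 + 60*k^2 - 112*k + 64) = (k - 4)*(k + 4)*(k^3 - 9*k^2 + 24*k - 16) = (k - 4)*(k - 1)*(k + 4)*(k^2 - 8*k + 16) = (k - 4)^2*(k - 1)*(k + 4)*(k - 4)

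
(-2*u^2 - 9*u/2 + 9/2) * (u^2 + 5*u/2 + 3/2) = -2*u^4 - 19*u^3/2 - 39*u^2/4 + 9*u/2 + 27/4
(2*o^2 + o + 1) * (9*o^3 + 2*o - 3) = 18*o^5 + 9*o^4 + 13*o^3 - 4*o^2 - o - 3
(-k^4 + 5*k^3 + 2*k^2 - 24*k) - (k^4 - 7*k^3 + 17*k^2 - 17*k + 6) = -2*k^4 + 12*k^3 - 15*k^2 - 7*k - 6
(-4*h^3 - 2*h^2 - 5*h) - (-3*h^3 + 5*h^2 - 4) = -h^3 - 7*h^2 - 5*h + 4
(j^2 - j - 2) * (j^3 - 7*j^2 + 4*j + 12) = j^5 - 8*j^4 + 9*j^3 + 22*j^2 - 20*j - 24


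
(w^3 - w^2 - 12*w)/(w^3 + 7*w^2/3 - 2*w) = 3*(w - 4)/(3*w - 2)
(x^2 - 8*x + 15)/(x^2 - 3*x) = (x - 5)/x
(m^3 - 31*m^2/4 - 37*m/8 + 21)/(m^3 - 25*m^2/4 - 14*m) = (m - 3/2)/m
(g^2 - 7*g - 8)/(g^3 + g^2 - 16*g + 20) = (g^2 - 7*g - 8)/(g^3 + g^2 - 16*g + 20)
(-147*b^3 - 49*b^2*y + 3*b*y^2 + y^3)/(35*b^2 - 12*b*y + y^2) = (21*b^2 + 10*b*y + y^2)/(-5*b + y)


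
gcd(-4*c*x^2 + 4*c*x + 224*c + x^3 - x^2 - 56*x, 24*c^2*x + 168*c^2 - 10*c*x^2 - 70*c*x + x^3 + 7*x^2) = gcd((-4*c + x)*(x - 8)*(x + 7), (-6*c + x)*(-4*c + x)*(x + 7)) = -4*c*x - 28*c + x^2 + 7*x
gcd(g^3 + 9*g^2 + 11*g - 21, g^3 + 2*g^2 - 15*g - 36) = g + 3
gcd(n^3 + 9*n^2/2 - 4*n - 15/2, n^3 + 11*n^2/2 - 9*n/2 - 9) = n^2 - n/2 - 3/2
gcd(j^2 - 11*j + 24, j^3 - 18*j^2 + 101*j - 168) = j^2 - 11*j + 24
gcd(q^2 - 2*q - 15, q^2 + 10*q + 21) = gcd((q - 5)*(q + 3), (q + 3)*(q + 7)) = q + 3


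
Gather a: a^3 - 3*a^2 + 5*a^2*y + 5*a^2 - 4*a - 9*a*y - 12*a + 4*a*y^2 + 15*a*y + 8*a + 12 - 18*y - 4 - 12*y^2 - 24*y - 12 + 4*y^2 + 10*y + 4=a^3 + a^2*(5*y + 2) + a*(4*y^2 + 6*y - 8) - 8*y^2 - 32*y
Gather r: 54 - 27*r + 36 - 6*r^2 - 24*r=-6*r^2 - 51*r + 90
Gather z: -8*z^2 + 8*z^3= 8*z^3 - 8*z^2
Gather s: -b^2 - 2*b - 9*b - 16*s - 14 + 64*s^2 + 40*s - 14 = -b^2 - 11*b + 64*s^2 + 24*s - 28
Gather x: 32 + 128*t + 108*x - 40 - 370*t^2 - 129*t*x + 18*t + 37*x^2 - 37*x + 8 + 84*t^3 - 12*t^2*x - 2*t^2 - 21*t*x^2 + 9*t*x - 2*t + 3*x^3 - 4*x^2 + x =84*t^3 - 372*t^2 + 144*t + 3*x^3 + x^2*(33 - 21*t) + x*(-12*t^2 - 120*t + 72)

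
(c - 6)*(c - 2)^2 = c^3 - 10*c^2 + 28*c - 24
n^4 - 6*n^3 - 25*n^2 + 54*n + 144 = (n - 8)*(n - 3)*(n + 2)*(n + 3)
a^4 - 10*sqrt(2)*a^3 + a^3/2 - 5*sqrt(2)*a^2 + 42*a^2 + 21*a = a*(a + 1/2)*(a - 7*sqrt(2))*(a - 3*sqrt(2))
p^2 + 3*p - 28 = (p - 4)*(p + 7)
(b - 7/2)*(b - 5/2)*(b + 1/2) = b^3 - 11*b^2/2 + 23*b/4 + 35/8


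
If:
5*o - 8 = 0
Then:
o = 8/5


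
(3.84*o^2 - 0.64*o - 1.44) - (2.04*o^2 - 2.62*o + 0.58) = 1.8*o^2 + 1.98*o - 2.02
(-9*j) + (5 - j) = 5 - 10*j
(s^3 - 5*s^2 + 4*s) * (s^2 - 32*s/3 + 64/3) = s^5 - 47*s^4/3 + 236*s^3/3 - 448*s^2/3 + 256*s/3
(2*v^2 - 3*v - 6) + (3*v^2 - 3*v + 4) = 5*v^2 - 6*v - 2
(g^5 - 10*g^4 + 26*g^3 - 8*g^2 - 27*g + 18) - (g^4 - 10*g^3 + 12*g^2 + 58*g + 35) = g^5 - 11*g^4 + 36*g^3 - 20*g^2 - 85*g - 17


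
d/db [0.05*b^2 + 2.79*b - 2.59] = 0.1*b + 2.79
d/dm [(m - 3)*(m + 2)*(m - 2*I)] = 3*m^2 + m*(-2 - 4*I) - 6 + 2*I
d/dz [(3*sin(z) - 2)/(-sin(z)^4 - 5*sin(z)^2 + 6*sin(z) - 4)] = (9*sin(z)^3 - 8*sin(z)^2 + 15*sin(z) - 20)*sin(z)*cos(z)/(sin(z)^4 + 5*sin(z)^2 - 6*sin(z) + 4)^2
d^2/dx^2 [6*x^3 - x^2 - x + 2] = 36*x - 2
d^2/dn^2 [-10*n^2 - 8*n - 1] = -20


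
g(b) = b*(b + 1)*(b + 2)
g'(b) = b*(b + 1) + b*(b + 2) + (b + 1)*(b + 2) = 3*b^2 + 6*b + 2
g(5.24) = 236.73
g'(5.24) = 115.81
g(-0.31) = -0.36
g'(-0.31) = 0.43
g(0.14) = 0.34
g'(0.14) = 2.90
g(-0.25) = -0.33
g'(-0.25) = 0.69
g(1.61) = 15.17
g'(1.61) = 19.44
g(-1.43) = 0.35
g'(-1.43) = -0.45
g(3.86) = 109.93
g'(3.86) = 69.86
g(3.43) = 82.51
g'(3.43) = 57.87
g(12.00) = 2184.00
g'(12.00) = 506.00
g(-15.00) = -2730.00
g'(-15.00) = 587.00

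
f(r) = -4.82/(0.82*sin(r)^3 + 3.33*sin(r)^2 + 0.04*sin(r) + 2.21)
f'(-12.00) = 1.60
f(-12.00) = -1.45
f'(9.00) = -1.73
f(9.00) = -1.69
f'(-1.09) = -0.49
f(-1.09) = -1.14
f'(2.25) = -0.94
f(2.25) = -1.04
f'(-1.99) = 0.42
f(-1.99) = -1.11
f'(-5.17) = 0.56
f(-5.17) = -0.87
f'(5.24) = -0.55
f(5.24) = -1.17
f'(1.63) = -0.06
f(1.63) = -0.76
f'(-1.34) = -0.22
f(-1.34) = -1.05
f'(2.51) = -1.48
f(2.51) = -1.35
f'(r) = -4.82*(-2.46*sin(r)^2*cos(r) - 6.66*sin(r)*cos(r) - 0.04*cos(r))/(0.82*sin(r)^3 + 3.33*sin(r)^2 + 0.04*sin(r) + 2.21)^2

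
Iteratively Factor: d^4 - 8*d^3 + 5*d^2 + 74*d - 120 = (d - 4)*(d^3 - 4*d^2 - 11*d + 30) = (d - 4)*(d + 3)*(d^2 - 7*d + 10) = (d - 4)*(d - 2)*(d + 3)*(d - 5)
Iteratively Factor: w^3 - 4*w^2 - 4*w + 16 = (w - 2)*(w^2 - 2*w - 8) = (w - 4)*(w - 2)*(w + 2)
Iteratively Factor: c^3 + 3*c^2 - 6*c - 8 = (c + 1)*(c^2 + 2*c - 8) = (c + 1)*(c + 4)*(c - 2)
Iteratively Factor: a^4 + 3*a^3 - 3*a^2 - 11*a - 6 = (a - 2)*(a^3 + 5*a^2 + 7*a + 3) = (a - 2)*(a + 1)*(a^2 + 4*a + 3) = (a - 2)*(a + 1)^2*(a + 3)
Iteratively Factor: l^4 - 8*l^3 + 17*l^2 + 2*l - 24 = (l - 3)*(l^3 - 5*l^2 + 2*l + 8) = (l - 4)*(l - 3)*(l^2 - l - 2) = (l - 4)*(l - 3)*(l - 2)*(l + 1)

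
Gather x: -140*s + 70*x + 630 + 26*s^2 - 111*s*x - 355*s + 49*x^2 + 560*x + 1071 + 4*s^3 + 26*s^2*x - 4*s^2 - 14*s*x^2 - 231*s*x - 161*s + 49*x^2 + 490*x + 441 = 4*s^3 + 22*s^2 - 656*s + x^2*(98 - 14*s) + x*(26*s^2 - 342*s + 1120) + 2142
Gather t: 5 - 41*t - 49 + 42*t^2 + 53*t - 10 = 42*t^2 + 12*t - 54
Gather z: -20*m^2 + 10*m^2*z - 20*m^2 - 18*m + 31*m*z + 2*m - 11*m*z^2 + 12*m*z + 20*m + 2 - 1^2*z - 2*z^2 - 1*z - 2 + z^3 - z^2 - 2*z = -40*m^2 + 4*m + z^3 + z^2*(-11*m - 3) + z*(10*m^2 + 43*m - 4)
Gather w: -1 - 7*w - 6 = -7*w - 7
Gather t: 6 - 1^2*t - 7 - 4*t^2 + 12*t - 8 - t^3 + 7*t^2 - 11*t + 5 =-t^3 + 3*t^2 - 4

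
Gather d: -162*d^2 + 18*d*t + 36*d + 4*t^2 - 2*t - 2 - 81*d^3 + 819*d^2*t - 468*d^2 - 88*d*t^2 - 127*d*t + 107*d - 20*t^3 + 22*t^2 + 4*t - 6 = -81*d^3 + d^2*(819*t - 630) + d*(-88*t^2 - 109*t + 143) - 20*t^3 + 26*t^2 + 2*t - 8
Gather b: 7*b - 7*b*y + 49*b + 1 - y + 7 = b*(56 - 7*y) - y + 8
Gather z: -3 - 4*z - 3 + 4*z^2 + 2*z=4*z^2 - 2*z - 6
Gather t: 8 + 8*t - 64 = 8*t - 56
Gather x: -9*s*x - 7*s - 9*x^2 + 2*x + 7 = -7*s - 9*x^2 + x*(2 - 9*s) + 7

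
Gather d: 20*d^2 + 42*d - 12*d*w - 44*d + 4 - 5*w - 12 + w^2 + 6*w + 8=20*d^2 + d*(-12*w - 2) + w^2 + w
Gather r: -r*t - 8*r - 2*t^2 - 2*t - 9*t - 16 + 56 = r*(-t - 8) - 2*t^2 - 11*t + 40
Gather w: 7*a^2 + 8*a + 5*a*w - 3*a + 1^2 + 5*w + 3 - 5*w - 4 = 7*a^2 + 5*a*w + 5*a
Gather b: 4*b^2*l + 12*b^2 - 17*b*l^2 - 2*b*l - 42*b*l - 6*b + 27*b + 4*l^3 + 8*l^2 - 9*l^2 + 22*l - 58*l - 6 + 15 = b^2*(4*l + 12) + b*(-17*l^2 - 44*l + 21) + 4*l^3 - l^2 - 36*l + 9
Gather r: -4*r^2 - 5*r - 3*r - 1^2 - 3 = -4*r^2 - 8*r - 4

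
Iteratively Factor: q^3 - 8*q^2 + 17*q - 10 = (q - 1)*(q^2 - 7*q + 10) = (q - 2)*(q - 1)*(q - 5)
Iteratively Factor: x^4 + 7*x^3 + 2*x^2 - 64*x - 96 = (x + 4)*(x^3 + 3*x^2 - 10*x - 24) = (x + 2)*(x + 4)*(x^2 + x - 12) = (x + 2)*(x + 4)^2*(x - 3)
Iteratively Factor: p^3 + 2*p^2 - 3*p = (p)*(p^2 + 2*p - 3) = p*(p + 3)*(p - 1)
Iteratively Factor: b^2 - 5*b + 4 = (b - 4)*(b - 1)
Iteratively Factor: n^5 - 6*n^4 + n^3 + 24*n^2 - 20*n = (n - 1)*(n^4 - 5*n^3 - 4*n^2 + 20*n) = (n - 2)*(n - 1)*(n^3 - 3*n^2 - 10*n) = (n - 5)*(n - 2)*(n - 1)*(n^2 + 2*n) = (n - 5)*(n - 2)*(n - 1)*(n + 2)*(n)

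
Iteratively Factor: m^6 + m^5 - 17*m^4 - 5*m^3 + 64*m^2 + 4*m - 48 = (m + 2)*(m^5 - m^4 - 15*m^3 + 25*m^2 + 14*m - 24) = (m + 2)*(m + 4)*(m^4 - 5*m^3 + 5*m^2 + 5*m - 6) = (m - 3)*(m + 2)*(m + 4)*(m^3 - 2*m^2 - m + 2) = (m - 3)*(m - 2)*(m + 2)*(m + 4)*(m^2 - 1) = (m - 3)*(m - 2)*(m + 1)*(m + 2)*(m + 4)*(m - 1)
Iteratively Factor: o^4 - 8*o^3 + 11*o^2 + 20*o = (o)*(o^3 - 8*o^2 + 11*o + 20) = o*(o - 5)*(o^2 - 3*o - 4) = o*(o - 5)*(o - 4)*(o + 1)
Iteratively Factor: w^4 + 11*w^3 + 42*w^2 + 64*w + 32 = (w + 1)*(w^3 + 10*w^2 + 32*w + 32) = (w + 1)*(w + 2)*(w^2 + 8*w + 16) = (w + 1)*(w + 2)*(w + 4)*(w + 4)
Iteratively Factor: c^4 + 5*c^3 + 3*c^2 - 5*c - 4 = (c + 4)*(c^3 + c^2 - c - 1) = (c + 1)*(c + 4)*(c^2 - 1) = (c - 1)*(c + 1)*(c + 4)*(c + 1)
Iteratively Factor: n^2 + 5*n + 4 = (n + 1)*(n + 4)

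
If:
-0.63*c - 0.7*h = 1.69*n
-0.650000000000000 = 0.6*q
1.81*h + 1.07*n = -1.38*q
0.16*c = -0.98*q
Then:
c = 6.64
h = 3.03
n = -3.73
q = -1.08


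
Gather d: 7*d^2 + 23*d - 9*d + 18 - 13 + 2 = 7*d^2 + 14*d + 7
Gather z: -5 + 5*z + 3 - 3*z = 2*z - 2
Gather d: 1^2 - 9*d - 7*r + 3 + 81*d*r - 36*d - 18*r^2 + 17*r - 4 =d*(81*r - 45) - 18*r^2 + 10*r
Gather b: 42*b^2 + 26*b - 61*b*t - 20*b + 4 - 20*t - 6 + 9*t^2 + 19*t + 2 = 42*b^2 + b*(6 - 61*t) + 9*t^2 - t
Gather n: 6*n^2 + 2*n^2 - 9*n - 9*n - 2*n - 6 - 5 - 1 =8*n^2 - 20*n - 12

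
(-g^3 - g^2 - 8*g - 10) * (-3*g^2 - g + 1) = 3*g^5 + 4*g^4 + 24*g^3 + 37*g^2 + 2*g - 10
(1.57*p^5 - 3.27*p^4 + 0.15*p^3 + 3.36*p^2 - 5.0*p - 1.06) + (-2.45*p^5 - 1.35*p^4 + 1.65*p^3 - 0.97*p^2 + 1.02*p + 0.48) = -0.88*p^5 - 4.62*p^4 + 1.8*p^3 + 2.39*p^2 - 3.98*p - 0.58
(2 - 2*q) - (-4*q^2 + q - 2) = 4*q^2 - 3*q + 4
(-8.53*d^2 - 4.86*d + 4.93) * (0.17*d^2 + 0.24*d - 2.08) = -1.4501*d^4 - 2.8734*d^3 + 17.4141*d^2 + 11.292*d - 10.2544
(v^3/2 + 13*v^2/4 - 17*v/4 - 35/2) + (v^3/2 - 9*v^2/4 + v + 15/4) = v^3 + v^2 - 13*v/4 - 55/4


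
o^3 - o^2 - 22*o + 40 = (o - 4)*(o - 2)*(o + 5)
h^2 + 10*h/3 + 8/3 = (h + 4/3)*(h + 2)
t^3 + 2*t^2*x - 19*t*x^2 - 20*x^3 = (t - 4*x)*(t + x)*(t + 5*x)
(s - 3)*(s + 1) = s^2 - 2*s - 3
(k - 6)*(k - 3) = k^2 - 9*k + 18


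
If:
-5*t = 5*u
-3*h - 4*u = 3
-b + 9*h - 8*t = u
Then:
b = -5*u - 9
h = -4*u/3 - 1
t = -u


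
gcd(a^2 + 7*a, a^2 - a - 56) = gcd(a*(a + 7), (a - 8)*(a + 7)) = a + 7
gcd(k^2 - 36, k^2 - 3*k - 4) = 1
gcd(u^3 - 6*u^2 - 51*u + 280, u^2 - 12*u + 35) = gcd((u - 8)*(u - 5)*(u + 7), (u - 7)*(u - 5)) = u - 5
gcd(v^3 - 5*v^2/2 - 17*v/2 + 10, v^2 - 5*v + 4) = v^2 - 5*v + 4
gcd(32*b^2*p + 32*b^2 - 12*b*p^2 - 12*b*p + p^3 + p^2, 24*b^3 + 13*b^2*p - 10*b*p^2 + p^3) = -8*b + p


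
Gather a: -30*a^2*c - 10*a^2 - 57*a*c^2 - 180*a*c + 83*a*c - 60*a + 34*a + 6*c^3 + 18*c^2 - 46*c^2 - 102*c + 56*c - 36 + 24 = a^2*(-30*c - 10) + a*(-57*c^2 - 97*c - 26) + 6*c^3 - 28*c^2 - 46*c - 12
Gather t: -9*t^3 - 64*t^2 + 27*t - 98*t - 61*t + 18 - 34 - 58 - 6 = -9*t^3 - 64*t^2 - 132*t - 80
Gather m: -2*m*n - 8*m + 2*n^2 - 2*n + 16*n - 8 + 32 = m*(-2*n - 8) + 2*n^2 + 14*n + 24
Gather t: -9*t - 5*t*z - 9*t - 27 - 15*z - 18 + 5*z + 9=t*(-5*z - 18) - 10*z - 36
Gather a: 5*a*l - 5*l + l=5*a*l - 4*l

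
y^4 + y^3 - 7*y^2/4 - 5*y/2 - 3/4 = (y - 3/2)*(y + 1/2)*(y + 1)^2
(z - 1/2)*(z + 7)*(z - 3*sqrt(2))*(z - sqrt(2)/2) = z^4 - 7*sqrt(2)*z^3/2 + 13*z^3/2 - 91*sqrt(2)*z^2/4 - z^2/2 + 49*sqrt(2)*z/4 + 39*z/2 - 21/2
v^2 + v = v*(v + 1)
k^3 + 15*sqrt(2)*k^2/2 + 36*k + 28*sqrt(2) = (k + 2*sqrt(2))^2*(k + 7*sqrt(2)/2)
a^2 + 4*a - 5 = (a - 1)*(a + 5)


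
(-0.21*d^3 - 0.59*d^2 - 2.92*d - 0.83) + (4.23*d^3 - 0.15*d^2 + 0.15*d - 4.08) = 4.02*d^3 - 0.74*d^2 - 2.77*d - 4.91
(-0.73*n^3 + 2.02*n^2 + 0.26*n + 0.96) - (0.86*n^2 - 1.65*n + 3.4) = -0.73*n^3 + 1.16*n^2 + 1.91*n - 2.44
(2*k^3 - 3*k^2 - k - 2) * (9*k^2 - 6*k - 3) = 18*k^5 - 39*k^4 + 3*k^3 - 3*k^2 + 15*k + 6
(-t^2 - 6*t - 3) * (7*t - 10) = -7*t^3 - 32*t^2 + 39*t + 30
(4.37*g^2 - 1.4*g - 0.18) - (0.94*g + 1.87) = 4.37*g^2 - 2.34*g - 2.05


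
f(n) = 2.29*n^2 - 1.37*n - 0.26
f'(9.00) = 39.85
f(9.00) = 172.90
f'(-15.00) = -70.07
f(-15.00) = 535.54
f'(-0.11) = -1.87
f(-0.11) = -0.08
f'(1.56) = 5.77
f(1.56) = 3.18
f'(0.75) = 2.06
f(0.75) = 0.00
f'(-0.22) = -2.38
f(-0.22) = 0.15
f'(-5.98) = -28.76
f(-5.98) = 89.82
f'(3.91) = 16.54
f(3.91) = 29.39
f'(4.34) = 18.51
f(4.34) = 36.93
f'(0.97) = 3.07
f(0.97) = 0.57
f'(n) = 4.58*n - 1.37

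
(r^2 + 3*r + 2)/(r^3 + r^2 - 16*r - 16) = (r + 2)/(r^2 - 16)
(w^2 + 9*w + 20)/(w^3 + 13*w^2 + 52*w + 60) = (w + 4)/(w^2 + 8*w + 12)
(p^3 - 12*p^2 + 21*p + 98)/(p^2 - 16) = (p^3 - 12*p^2 + 21*p + 98)/(p^2 - 16)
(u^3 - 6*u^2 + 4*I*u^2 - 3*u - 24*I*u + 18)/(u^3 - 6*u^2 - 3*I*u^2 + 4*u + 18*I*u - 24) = (u + 3*I)/(u - 4*I)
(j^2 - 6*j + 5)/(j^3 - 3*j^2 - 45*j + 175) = (j - 1)/(j^2 + 2*j - 35)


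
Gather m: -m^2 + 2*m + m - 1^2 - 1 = -m^2 + 3*m - 2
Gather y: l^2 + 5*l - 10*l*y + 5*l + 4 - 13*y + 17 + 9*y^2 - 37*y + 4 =l^2 + 10*l + 9*y^2 + y*(-10*l - 50) + 25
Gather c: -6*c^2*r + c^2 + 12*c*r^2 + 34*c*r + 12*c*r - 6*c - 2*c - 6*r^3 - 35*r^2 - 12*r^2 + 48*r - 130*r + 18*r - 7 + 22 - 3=c^2*(1 - 6*r) + c*(12*r^2 + 46*r - 8) - 6*r^3 - 47*r^2 - 64*r + 12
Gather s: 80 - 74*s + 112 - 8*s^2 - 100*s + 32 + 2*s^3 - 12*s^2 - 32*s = 2*s^3 - 20*s^2 - 206*s + 224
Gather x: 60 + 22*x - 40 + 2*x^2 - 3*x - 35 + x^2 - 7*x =3*x^2 + 12*x - 15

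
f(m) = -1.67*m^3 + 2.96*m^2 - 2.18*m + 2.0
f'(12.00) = -652.58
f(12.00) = -2483.68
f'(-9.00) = -461.27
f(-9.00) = 1478.81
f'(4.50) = -76.99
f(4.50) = -100.05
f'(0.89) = -0.88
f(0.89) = 1.23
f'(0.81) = -0.67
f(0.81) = 1.29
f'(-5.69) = -198.07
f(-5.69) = 417.88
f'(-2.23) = -40.30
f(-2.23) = 40.10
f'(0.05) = -1.90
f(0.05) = 1.90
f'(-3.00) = -65.03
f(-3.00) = 80.27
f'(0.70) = -0.49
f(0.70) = 1.35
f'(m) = -5.01*m^2 + 5.92*m - 2.18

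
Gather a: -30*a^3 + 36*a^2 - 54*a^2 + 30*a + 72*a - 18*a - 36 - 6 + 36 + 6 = -30*a^3 - 18*a^2 + 84*a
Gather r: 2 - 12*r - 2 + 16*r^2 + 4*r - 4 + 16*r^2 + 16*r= 32*r^2 + 8*r - 4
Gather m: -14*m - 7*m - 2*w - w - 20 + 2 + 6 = -21*m - 3*w - 12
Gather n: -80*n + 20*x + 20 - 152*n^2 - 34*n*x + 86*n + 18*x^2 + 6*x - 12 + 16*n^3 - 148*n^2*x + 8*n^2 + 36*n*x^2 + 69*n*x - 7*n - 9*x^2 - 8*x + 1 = 16*n^3 + n^2*(-148*x - 144) + n*(36*x^2 + 35*x - 1) + 9*x^2 + 18*x + 9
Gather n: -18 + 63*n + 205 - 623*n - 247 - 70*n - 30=-630*n - 90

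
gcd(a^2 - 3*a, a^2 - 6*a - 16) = 1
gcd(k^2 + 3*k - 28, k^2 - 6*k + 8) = k - 4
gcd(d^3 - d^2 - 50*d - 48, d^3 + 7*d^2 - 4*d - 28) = 1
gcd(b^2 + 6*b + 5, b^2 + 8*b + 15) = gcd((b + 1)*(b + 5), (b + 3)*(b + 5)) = b + 5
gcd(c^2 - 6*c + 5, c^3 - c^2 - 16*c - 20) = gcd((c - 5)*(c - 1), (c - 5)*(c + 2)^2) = c - 5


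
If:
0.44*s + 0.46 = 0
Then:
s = -1.05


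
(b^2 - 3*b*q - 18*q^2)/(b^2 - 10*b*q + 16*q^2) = (b^2 - 3*b*q - 18*q^2)/(b^2 - 10*b*q + 16*q^2)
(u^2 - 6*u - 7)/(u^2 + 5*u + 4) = (u - 7)/(u + 4)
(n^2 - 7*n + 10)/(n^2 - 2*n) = (n - 5)/n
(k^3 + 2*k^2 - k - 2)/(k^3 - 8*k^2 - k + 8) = (k + 2)/(k - 8)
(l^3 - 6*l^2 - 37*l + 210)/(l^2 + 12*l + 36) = (l^2 - 12*l + 35)/(l + 6)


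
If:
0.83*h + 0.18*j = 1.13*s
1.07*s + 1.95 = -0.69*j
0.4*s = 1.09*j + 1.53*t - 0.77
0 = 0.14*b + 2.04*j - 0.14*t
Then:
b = 17.5394756391082*t - 0.443517793999663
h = 1.242676314354*t - 2.51446275986564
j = 0.0304374956666436 - 1.13506205366429*t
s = 0.73195590376482*t - 1.8420578243084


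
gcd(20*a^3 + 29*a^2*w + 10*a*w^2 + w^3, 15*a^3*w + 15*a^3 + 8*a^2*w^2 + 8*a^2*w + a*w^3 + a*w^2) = 5*a + w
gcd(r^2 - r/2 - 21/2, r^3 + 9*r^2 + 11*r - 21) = r + 3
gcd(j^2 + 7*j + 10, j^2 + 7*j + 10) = j^2 + 7*j + 10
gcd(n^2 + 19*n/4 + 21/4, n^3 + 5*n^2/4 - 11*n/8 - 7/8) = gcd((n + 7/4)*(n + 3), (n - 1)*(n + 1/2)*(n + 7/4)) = n + 7/4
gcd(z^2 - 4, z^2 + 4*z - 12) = z - 2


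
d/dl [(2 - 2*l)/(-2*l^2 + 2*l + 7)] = 2*(-2*l^2 + 4*l - 9)/(4*l^4 - 8*l^3 - 24*l^2 + 28*l + 49)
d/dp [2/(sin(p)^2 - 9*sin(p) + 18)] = 2*(9 - 2*sin(p))*cos(p)/(sin(p)^2 - 9*sin(p) + 18)^2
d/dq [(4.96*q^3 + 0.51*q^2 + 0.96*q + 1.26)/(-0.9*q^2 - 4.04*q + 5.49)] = (-4.464*q^4 - 40.0768*q^3 + 80.4948*q^2 + 7.8678*q + 10.3608)/(0.81*q^4 + 7.272*q^3 + 6.4396*q^2 - 44.3592*q + 30.1401)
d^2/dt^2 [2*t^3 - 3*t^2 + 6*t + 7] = 12*t - 6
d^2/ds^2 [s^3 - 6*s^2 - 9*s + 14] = 6*s - 12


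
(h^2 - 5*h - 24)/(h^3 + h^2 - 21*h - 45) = (h - 8)/(h^2 - 2*h - 15)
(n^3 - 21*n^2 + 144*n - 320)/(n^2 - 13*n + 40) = n - 8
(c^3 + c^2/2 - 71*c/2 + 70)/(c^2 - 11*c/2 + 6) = (2*c^2 + 9*c - 35)/(2*c - 3)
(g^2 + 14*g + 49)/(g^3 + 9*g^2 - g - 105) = (g + 7)/(g^2 + 2*g - 15)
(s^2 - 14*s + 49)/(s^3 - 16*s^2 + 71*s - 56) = (s - 7)/(s^2 - 9*s + 8)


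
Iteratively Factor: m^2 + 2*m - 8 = (m + 4)*(m - 2)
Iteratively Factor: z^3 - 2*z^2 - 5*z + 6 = (z - 3)*(z^2 + z - 2) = (z - 3)*(z + 2)*(z - 1)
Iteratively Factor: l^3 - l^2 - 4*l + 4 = (l + 2)*(l^2 - 3*l + 2) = (l - 1)*(l + 2)*(l - 2)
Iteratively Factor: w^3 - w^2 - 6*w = (w - 3)*(w^2 + 2*w) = w*(w - 3)*(w + 2)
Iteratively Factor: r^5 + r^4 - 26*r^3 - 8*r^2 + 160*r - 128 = (r + 4)*(r^4 - 3*r^3 - 14*r^2 + 48*r - 32) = (r - 1)*(r + 4)*(r^3 - 2*r^2 - 16*r + 32) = (r - 2)*(r - 1)*(r + 4)*(r^2 - 16) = (r - 4)*(r - 2)*(r - 1)*(r + 4)*(r + 4)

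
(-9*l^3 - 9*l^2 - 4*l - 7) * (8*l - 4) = -72*l^4 - 36*l^3 + 4*l^2 - 40*l + 28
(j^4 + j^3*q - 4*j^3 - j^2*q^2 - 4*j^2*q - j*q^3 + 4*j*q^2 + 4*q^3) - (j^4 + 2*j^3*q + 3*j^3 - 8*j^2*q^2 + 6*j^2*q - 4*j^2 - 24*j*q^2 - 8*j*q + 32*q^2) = -j^3*q - 7*j^3 + 7*j^2*q^2 - 10*j^2*q + 4*j^2 - j*q^3 + 28*j*q^2 + 8*j*q + 4*q^3 - 32*q^2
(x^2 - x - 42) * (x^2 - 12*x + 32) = x^4 - 13*x^3 + 2*x^2 + 472*x - 1344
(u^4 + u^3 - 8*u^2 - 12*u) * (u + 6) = u^5 + 7*u^4 - 2*u^3 - 60*u^2 - 72*u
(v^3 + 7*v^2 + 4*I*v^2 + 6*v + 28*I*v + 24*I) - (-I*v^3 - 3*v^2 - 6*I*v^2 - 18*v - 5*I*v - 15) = v^3 + I*v^3 + 10*v^2 + 10*I*v^2 + 24*v + 33*I*v + 15 + 24*I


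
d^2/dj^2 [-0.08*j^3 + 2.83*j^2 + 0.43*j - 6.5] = 5.66 - 0.48*j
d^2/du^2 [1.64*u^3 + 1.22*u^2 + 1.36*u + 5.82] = 9.84*u + 2.44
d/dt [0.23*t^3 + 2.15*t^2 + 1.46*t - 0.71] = 0.69*t^2 + 4.3*t + 1.46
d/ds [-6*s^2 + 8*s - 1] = 8 - 12*s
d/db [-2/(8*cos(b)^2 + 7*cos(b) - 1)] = -2*(16*cos(b) + 7)*sin(b)/(8*cos(b)^2 + 7*cos(b) - 1)^2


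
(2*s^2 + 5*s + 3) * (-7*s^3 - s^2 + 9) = -14*s^5 - 37*s^4 - 26*s^3 + 15*s^2 + 45*s + 27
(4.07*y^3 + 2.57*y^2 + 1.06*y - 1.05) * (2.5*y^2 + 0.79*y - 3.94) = 10.175*y^5 + 9.6403*y^4 - 11.3555*y^3 - 11.9134*y^2 - 5.0059*y + 4.137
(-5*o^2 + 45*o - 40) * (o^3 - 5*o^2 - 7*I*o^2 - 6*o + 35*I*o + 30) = -5*o^5 + 70*o^4 + 35*I*o^4 - 235*o^3 - 490*I*o^3 - 220*o^2 + 1855*I*o^2 + 1590*o - 1400*I*o - 1200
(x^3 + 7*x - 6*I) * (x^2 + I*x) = x^5 + I*x^4 + 7*x^3 + I*x^2 + 6*x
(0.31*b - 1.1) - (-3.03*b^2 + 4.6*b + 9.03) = 3.03*b^2 - 4.29*b - 10.13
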